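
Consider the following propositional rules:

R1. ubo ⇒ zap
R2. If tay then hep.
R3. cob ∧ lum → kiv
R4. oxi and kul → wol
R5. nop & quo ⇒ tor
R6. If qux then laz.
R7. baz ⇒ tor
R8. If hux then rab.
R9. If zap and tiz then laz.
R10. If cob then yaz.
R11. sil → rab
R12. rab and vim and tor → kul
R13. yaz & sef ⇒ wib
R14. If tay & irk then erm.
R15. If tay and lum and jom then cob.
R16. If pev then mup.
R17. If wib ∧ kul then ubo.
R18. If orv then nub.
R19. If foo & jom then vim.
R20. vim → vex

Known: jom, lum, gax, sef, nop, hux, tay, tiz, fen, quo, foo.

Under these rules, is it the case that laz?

tor  (by R5: nop, quo)
rab  (by R8: hux)
cob  (by R15: tay, lum, jom)
vim  (by R19: foo, jom)
yaz  (by R10: cob)
kul  (by R12: rab, vim, tor)
wib  (by R13: yaz, sef)
ubo  (by R17: wib, kul)
zap  (by R1: ubo)
laz  (by R9: zap, tiz)

Yes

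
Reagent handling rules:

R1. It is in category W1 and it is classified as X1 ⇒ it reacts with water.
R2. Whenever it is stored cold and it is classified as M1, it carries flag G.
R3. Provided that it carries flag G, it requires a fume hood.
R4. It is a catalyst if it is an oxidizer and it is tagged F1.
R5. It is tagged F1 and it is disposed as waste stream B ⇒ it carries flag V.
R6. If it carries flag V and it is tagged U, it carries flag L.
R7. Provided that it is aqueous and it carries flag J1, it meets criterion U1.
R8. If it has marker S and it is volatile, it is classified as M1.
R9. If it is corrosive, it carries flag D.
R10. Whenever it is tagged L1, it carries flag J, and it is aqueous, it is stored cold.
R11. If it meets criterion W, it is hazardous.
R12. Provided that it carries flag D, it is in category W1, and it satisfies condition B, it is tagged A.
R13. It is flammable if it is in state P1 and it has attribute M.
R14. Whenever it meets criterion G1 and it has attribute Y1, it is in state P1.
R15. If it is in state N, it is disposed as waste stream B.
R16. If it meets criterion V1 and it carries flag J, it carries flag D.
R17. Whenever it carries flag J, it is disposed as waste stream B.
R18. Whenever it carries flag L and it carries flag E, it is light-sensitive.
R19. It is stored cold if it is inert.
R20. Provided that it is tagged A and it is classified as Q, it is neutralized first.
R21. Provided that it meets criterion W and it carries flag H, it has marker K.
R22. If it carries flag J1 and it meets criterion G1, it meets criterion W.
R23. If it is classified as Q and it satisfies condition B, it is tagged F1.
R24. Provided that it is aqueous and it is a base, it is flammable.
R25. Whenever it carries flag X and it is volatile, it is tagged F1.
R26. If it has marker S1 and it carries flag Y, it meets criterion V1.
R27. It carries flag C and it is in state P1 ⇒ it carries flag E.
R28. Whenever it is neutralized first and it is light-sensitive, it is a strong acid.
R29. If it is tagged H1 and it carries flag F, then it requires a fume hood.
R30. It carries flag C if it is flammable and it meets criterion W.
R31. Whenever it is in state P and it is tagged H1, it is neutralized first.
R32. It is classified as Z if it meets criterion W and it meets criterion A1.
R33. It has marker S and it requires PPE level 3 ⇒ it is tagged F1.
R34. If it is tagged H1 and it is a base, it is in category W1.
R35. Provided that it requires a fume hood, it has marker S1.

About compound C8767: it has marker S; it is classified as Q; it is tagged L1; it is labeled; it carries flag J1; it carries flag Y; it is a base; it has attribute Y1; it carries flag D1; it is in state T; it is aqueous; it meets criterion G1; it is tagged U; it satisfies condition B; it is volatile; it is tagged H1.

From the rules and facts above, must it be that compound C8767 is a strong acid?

Forward chaining from the given facts derives: meets criterion U1, is classified as M1, is in state P1, meets criterion W, is tagged F1, is flammable, carries flag C, is in category W1, is hazardous, carries flag E.
The only rule concluding "it is a strong acid" is R28, which needs "it is neutralized first"; that is never established.

No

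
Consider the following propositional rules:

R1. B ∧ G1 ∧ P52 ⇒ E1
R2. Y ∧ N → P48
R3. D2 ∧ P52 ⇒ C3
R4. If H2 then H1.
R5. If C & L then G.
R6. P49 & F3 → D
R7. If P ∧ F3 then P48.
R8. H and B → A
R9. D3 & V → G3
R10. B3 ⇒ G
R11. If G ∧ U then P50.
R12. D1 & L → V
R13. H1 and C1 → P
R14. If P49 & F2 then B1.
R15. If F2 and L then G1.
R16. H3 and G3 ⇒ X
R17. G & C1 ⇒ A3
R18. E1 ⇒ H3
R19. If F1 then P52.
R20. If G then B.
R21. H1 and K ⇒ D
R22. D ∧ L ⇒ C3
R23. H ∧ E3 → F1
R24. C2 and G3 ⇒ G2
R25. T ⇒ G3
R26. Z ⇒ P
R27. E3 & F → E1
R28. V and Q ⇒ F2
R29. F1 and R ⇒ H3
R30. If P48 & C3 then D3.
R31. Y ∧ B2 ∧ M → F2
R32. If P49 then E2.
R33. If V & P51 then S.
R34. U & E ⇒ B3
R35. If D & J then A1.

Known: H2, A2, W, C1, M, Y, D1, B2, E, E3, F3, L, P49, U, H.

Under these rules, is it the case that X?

Yes

H1  (by R4: H2)
D  (by R6: P49, F3)
V  (by R12: D1, L)
P  (by R13: H1, C1)
C3  (by R22: D, L)
F1  (by R23: H, E3)
F2  (by R31: Y, B2, M)
B3  (by R34: U, E)
P48  (by R7: P, F3)
G  (by R10: B3)
G1  (by R15: F2, L)
P52  (by R19: F1)
B  (by R20: G)
D3  (by R30: P48, C3)
E1  (by R1: B, G1, P52)
G3  (by R9: D3, V)
H3  (by R18: E1)
X  (by R16: H3, G3)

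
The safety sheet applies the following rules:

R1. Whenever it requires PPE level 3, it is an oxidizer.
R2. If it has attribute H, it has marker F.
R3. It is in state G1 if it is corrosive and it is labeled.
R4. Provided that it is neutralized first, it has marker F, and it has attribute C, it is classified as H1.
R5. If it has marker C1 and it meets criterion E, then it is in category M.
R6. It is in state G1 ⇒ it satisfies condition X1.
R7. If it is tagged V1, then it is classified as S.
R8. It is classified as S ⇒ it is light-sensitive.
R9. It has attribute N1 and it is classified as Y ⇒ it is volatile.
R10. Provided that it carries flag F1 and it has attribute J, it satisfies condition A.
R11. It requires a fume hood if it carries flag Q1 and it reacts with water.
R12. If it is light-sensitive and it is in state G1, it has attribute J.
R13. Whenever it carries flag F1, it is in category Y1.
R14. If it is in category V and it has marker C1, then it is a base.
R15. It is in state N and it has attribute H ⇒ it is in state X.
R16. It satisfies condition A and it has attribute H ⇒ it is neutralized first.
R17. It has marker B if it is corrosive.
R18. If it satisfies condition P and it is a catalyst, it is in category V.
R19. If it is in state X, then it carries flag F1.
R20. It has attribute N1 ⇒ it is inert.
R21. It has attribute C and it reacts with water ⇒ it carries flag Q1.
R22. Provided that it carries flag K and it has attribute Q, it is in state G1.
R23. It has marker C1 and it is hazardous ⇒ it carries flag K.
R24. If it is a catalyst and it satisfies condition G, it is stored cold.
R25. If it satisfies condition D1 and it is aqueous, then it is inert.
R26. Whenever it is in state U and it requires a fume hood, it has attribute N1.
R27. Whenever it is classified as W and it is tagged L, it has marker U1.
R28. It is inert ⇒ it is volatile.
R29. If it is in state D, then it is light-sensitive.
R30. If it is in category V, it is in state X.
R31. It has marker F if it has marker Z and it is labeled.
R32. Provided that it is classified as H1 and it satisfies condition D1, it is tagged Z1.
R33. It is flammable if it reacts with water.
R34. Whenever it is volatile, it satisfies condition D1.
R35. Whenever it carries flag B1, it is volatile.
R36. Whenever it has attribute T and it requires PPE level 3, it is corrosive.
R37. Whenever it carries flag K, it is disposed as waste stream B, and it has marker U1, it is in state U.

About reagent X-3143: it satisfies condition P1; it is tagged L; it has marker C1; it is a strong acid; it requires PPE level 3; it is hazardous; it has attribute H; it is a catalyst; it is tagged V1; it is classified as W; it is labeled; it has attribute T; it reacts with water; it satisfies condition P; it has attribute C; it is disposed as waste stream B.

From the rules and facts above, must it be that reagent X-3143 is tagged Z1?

By R2 (it has attribute H): it has marker F.
By R7 (it is tagged V1): it is classified as S.
By R8 (it is classified as S): it is light-sensitive.
By R18 (it satisfies condition P, it is a catalyst): it is in category V.
By R21 (it has attribute C, it reacts with water): it carries flag Q1.
By R23 (it has marker C1, it is hazardous): it carries flag K.
By R27 (it is classified as W, it is tagged L): it has marker U1.
By R30 (it is in category V): it is in state X.
By R36 (it has attribute T, it requires PPE level 3): it is corrosive.
By R37 (it carries flag K, it is disposed as waste stream B, it has marker U1): it is in state U.
By R3 (it is corrosive, it is labeled): it is in state G1.
By R11 (it carries flag Q1, it reacts with water): it requires a fume hood.
By R12 (it is light-sensitive, it is in state G1): it has attribute J.
By R19 (it is in state X): it carries flag F1.
By R26 (it is in state U, it requires a fume hood): it has attribute N1.
By R10 (it carries flag F1, it has attribute J): it satisfies condition A.
By R16 (it satisfies condition A, it has attribute H): it is neutralized first.
By R20 (it has attribute N1): it is inert.
By R28 (it is inert): it is volatile.
By R34 (it is volatile): it satisfies condition D1.
By R4 (it is neutralized first, it has marker F, it has attribute C): it is classified as H1.
By R32 (it is classified as H1, it satisfies condition D1): it is tagged Z1.

Yes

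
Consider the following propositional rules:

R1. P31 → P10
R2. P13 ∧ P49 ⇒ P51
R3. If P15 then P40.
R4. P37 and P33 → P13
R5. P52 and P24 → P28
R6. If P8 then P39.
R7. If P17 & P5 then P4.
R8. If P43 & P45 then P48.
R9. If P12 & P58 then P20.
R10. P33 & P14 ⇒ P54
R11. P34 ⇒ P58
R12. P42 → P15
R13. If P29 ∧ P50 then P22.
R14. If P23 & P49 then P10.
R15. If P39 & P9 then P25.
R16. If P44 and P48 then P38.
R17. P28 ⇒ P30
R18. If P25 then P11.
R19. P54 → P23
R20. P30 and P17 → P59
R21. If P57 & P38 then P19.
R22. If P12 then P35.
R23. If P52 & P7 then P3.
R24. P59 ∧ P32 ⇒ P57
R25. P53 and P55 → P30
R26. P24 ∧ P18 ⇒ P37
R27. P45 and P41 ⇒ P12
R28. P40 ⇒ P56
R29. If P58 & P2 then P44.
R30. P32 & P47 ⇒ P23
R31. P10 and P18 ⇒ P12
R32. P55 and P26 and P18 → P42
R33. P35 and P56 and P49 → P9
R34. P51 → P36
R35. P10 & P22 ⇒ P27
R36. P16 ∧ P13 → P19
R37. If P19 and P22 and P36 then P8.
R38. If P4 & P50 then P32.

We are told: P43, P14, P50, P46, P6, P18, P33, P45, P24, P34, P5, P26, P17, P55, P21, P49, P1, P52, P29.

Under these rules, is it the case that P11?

No

Forward chaining from the given facts derives: P28, P4, P48, P54, P58, P22, P30, P23, P59, P37, P42, P32, P13, P15, P10, P57, P12, P27, P51, P40, P20, P35, P56, P9, P36.
The only rule concluding P11 is R18, which needs P25; that is never established.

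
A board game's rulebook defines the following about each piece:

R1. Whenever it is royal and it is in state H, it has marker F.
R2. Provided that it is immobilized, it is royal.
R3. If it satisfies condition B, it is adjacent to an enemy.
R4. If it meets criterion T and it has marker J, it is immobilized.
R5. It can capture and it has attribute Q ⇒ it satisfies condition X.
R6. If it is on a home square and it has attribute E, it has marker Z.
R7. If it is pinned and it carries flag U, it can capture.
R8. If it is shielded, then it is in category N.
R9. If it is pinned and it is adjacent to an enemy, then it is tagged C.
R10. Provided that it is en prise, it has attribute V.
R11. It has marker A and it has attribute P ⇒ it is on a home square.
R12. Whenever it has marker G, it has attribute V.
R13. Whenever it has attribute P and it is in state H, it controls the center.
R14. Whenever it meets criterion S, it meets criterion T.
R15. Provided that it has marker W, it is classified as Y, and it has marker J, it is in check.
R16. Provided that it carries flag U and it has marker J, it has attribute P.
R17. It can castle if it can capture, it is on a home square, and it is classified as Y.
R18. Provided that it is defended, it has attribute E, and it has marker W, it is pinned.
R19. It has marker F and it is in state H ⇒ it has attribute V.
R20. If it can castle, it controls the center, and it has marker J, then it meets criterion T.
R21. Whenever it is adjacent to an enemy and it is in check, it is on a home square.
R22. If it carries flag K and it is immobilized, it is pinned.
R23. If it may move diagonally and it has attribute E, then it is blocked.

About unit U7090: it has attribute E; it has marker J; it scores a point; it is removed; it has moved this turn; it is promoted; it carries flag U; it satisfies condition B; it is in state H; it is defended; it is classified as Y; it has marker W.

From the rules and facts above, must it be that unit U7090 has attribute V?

Yes

By R3 (it satisfies condition B): it is adjacent to an enemy.
By R15 (it has marker W, it is classified as Y, it has marker J): it is in check.
By R16 (it carries flag U, it has marker J): it has attribute P.
By R18 (it is defended, it has attribute E, it has marker W): it is pinned.
By R21 (it is adjacent to an enemy, it is in check): it is on a home square.
By R7 (it is pinned, it carries flag U): it can capture.
By R13 (it has attribute P, it is in state H): it controls the center.
By R17 (it can capture, it is on a home square, it is classified as Y): it can castle.
By R20 (it can castle, it controls the center, it has marker J): it meets criterion T.
By R4 (it meets criterion T, it has marker J): it is immobilized.
By R2 (it is immobilized): it is royal.
By R1 (it is royal, it is in state H): it has marker F.
By R19 (it has marker F, it is in state H): it has attribute V.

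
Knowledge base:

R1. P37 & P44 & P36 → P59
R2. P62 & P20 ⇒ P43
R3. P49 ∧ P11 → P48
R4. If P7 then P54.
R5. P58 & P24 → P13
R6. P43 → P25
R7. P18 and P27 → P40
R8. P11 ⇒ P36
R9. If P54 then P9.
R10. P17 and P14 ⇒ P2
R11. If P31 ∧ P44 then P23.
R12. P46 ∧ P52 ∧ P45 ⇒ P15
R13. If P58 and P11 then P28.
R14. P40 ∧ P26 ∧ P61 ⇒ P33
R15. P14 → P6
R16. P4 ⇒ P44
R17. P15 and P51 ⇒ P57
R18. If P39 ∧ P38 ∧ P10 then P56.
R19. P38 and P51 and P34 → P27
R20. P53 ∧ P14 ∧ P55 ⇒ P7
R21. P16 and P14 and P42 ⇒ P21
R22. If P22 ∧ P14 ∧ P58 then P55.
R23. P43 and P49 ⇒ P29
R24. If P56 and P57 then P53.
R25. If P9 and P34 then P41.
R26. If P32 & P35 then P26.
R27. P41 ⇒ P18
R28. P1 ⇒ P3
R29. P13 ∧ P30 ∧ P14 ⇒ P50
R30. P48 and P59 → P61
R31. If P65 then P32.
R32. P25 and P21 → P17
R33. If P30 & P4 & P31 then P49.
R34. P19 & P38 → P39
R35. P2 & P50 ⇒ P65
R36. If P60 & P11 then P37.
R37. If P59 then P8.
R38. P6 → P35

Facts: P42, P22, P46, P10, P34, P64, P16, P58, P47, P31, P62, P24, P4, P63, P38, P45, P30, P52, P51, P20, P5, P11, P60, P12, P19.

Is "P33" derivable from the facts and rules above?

No

Forward chaining from the given facts derives: P43, P13, P25, P36, P15, P28, P44, P57, P27, P49, P39, P37, P59, P48, P23, P56, P29, P53, P61, P8.
The only rule concluding P33 is R14, which needs P40; that is never established.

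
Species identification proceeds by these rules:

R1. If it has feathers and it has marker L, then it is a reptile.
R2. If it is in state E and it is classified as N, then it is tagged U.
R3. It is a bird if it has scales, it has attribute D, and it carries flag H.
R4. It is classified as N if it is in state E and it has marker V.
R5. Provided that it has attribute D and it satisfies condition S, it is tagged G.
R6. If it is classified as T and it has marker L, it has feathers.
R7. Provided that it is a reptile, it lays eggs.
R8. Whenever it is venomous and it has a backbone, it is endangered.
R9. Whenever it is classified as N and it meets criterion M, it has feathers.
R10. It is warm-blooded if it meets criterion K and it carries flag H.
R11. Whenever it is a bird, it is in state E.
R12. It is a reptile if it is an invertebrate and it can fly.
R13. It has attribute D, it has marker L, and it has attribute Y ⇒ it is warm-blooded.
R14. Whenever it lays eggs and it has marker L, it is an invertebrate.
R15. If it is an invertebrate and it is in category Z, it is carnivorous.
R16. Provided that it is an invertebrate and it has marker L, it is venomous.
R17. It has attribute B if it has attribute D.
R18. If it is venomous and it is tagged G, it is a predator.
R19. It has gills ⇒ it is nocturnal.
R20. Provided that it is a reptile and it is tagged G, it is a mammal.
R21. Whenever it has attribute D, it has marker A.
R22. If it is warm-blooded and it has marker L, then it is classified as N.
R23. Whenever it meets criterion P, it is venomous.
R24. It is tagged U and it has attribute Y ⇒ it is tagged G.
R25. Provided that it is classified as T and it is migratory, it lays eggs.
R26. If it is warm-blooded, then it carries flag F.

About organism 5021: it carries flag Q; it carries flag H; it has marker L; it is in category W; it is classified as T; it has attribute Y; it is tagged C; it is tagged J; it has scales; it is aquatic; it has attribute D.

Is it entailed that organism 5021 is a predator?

Yes

By R3 (it has scales, it has attribute D, it carries flag H): it is a bird.
By R6 (it is classified as T, it has marker L): it has feathers.
By R11 (it is a bird): it is in state E.
By R13 (it has attribute D, it has marker L, it has attribute Y): it is warm-blooded.
By R22 (it is warm-blooded, it has marker L): it is classified as N.
By R1 (it has feathers, it has marker L): it is a reptile.
By R2 (it is in state E, it is classified as N): it is tagged U.
By R7 (it is a reptile): it lays eggs.
By R14 (it lays eggs, it has marker L): it is an invertebrate.
By R16 (it is an invertebrate, it has marker L): it is venomous.
By R24 (it is tagged U, it has attribute Y): it is tagged G.
By R18 (it is venomous, it is tagged G): it is a predator.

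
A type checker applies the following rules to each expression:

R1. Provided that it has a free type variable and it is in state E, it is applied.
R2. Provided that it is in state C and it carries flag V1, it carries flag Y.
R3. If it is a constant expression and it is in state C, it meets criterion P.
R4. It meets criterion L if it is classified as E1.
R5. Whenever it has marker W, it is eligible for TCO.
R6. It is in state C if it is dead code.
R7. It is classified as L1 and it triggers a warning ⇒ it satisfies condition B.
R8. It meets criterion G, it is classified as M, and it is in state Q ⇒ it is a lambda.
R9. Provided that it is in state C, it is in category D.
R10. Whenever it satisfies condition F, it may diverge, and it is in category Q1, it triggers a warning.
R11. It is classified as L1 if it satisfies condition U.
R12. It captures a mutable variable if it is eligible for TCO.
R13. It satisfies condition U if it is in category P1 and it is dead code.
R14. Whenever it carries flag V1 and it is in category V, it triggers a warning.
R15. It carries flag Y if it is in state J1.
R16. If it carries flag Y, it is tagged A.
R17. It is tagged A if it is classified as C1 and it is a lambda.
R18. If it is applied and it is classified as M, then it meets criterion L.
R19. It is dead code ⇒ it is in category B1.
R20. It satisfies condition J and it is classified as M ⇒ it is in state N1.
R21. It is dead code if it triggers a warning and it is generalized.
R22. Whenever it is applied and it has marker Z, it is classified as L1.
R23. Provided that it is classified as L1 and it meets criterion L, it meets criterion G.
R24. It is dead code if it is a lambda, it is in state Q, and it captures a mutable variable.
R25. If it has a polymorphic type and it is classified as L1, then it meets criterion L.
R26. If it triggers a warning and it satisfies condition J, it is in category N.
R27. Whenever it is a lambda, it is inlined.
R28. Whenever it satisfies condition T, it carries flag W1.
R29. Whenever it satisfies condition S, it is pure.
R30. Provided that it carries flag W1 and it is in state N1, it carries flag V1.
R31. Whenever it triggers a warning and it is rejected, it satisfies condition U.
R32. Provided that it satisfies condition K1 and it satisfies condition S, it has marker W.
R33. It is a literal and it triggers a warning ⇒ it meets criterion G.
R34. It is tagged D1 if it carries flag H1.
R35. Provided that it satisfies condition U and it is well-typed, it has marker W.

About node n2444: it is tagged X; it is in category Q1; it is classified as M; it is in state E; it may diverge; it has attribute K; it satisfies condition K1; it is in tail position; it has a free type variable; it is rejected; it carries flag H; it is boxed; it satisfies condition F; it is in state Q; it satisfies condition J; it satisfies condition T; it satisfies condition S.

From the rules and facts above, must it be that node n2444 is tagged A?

By R1 (it has a free type variable, it is in state E): it is applied.
By R10 (it satisfies condition F, it may diverge, it is in category Q1): it triggers a warning.
By R18 (it is applied, it is classified as M): it meets criterion L.
By R20 (it satisfies condition J, it is classified as M): it is in state N1.
By R28 (it satisfies condition T): it carries flag W1.
By R30 (it carries flag W1, it is in state N1): it carries flag V1.
By R31 (it triggers a warning, it is rejected): it satisfies condition U.
By R32 (it satisfies condition K1, it satisfies condition S): it has marker W.
By R5 (it has marker W): it is eligible for TCO.
By R11 (it satisfies condition U): it is classified as L1.
By R12 (it is eligible for TCO): it captures a mutable variable.
By R23 (it is classified as L1, it meets criterion L): it meets criterion G.
By R8 (it meets criterion G, it is classified as M, it is in state Q): it is a lambda.
By R24 (it is a lambda, it is in state Q, it captures a mutable variable): it is dead code.
By R6 (it is dead code): it is in state C.
By R2 (it is in state C, it carries flag V1): it carries flag Y.
By R16 (it carries flag Y): it is tagged A.

Yes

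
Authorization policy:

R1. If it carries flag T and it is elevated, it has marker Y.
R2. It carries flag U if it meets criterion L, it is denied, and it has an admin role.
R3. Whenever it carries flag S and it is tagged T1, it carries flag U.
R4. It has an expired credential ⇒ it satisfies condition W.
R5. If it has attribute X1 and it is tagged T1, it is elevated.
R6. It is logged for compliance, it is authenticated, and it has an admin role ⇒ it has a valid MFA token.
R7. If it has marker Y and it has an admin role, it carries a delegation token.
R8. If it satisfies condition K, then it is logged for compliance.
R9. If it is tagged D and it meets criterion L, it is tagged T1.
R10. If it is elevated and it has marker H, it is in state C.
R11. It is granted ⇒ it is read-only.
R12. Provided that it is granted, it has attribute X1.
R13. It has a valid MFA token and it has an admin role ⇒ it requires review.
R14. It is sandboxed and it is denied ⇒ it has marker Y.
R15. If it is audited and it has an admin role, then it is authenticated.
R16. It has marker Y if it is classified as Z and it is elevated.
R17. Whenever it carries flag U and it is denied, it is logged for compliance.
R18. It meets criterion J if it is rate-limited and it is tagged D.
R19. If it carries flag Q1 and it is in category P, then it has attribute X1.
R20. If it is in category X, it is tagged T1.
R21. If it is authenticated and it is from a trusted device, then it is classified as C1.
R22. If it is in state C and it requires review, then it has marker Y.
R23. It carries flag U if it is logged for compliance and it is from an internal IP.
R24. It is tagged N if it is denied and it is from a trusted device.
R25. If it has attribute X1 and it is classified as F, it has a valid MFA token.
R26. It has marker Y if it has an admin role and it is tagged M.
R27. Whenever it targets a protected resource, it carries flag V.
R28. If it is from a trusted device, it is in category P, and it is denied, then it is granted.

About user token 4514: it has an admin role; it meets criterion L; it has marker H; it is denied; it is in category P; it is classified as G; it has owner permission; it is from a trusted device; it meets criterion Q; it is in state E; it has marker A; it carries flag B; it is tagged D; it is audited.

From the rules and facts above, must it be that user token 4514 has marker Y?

Yes

By R2 (it meets criterion L, it is denied, it has an admin role): it carries flag U.
By R9 (it is tagged D, it meets criterion L): it is tagged T1.
By R15 (it is audited, it has an admin role): it is authenticated.
By R17 (it carries flag U, it is denied): it is logged for compliance.
By R28 (it is from a trusted device, it is in category P, it is denied): it is granted.
By R6 (it is logged for compliance, it is authenticated, it has an admin role): it has a valid MFA token.
By R12 (it is granted): it has attribute X1.
By R13 (it has a valid MFA token, it has an admin role): it requires review.
By R5 (it has attribute X1, it is tagged T1): it is elevated.
By R10 (it is elevated, it has marker H): it is in state C.
By R22 (it is in state C, it requires review): it has marker Y.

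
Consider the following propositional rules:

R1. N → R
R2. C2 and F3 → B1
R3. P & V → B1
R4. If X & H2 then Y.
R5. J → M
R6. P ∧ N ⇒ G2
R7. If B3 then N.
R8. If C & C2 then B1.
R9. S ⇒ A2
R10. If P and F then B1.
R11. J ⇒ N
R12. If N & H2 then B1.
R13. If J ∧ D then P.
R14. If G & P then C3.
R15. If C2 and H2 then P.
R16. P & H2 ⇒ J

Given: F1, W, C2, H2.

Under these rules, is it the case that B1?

Yes

P  (by R15: C2, H2)
J  (by R16: P, H2)
N  (by R11: J)
B1  (by R12: N, H2)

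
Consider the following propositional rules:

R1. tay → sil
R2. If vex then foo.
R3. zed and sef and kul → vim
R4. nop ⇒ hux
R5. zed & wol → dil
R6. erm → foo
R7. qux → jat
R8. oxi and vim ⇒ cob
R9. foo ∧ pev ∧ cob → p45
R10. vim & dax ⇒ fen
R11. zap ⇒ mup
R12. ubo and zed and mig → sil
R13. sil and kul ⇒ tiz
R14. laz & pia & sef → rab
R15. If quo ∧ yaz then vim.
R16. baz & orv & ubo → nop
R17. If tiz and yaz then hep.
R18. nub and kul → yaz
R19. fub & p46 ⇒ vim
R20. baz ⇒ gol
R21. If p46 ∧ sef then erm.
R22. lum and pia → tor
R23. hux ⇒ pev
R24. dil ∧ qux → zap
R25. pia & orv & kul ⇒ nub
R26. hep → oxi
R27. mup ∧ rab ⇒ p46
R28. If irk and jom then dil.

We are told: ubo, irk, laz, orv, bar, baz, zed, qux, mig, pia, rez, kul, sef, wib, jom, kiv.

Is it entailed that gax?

Forward chaining from the given facts derives: vim, jat, sil, tiz, rab, nop, gol, nub, dil, hux, yaz, pev, zap, mup, hep, oxi, p46, cob, erm, foo, p45.
No rule has gax as its conclusion, and it is not among the given facts.

No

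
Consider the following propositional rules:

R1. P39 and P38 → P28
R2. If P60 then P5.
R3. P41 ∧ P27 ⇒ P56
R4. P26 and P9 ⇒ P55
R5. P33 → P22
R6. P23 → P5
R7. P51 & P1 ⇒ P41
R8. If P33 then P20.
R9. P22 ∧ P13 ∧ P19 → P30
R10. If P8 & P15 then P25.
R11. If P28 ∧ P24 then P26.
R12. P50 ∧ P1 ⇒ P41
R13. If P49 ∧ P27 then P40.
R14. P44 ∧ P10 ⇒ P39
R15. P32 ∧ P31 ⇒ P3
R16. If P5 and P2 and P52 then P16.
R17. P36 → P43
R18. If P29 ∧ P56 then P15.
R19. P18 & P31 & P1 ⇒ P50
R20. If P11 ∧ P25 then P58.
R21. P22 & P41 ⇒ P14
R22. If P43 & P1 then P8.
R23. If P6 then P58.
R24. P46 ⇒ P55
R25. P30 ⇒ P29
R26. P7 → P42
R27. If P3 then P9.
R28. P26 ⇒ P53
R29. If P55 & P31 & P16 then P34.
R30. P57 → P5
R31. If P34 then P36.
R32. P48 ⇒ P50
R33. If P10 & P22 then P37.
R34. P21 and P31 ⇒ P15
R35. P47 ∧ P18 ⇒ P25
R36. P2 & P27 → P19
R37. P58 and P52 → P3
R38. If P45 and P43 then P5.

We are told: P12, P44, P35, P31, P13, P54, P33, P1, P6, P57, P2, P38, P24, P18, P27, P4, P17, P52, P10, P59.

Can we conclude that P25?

Yes

P22  (by R5: P33)
P39  (by R14: P44, P10)
P50  (by R19: P18, P31, P1)
P58  (by R23: P6)
P5  (by R30: P57)
P19  (by R36: P2, P27)
P3  (by R37: P58, P52)
P28  (by R1: P39, P38)
P30  (by R9: P22, P13, P19)
P26  (by R11: P28, P24)
P41  (by R12: P50, P1)
P16  (by R16: P5, P2, P52)
P29  (by R25: P30)
P9  (by R27: P3)
P56  (by R3: P41, P27)
P55  (by R4: P26, P9)
P15  (by R18: P29, P56)
P34  (by R29: P55, P31, P16)
P36  (by R31: P34)
P43  (by R17: P36)
P8  (by R22: P43, P1)
P25  (by R10: P8, P15)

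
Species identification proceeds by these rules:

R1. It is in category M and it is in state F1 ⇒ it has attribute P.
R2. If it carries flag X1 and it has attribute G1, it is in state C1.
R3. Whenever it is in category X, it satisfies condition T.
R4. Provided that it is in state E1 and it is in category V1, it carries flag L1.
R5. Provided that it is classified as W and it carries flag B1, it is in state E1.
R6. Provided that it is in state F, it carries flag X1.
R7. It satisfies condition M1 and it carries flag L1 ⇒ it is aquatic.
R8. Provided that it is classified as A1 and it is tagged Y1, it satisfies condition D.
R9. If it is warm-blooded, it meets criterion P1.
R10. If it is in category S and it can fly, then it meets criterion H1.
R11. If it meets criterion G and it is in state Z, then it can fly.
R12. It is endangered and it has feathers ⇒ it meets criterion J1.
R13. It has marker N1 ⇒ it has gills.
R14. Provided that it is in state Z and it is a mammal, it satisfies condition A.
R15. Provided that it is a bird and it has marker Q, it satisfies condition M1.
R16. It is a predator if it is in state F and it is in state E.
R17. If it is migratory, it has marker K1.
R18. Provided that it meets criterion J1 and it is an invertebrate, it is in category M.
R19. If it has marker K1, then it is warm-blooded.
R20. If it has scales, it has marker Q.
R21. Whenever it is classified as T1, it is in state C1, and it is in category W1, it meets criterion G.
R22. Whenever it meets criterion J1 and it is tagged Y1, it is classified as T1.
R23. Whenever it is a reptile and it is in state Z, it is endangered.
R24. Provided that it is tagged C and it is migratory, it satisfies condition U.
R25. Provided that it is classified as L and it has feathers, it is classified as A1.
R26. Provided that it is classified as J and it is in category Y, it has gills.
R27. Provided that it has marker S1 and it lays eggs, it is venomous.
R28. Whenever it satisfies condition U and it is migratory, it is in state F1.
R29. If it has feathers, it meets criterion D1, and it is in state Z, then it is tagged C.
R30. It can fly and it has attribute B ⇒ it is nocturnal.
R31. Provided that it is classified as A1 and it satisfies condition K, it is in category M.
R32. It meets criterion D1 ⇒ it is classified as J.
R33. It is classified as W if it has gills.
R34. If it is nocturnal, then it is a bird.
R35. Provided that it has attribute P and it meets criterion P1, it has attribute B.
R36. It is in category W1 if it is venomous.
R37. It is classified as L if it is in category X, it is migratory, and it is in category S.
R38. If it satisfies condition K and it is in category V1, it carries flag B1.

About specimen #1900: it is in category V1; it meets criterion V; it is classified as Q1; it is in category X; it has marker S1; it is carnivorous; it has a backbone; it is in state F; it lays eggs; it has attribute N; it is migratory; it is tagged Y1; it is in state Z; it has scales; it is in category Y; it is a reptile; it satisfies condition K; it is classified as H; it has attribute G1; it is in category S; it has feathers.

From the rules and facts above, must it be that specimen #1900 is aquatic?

Forward chaining from the given facts derives: satisfies condition T, carries flag X1, has marker K1, is warm-blooded, has marker Q, is endangered, is venomous, is in category W1, is classified as L, carries flag B1, is in state C1, meets criterion P1, meets criterion J1, is classified as T1, is classified as A1, is in category M, satisfies condition D, meets criterion G, can fly, meets criterion H1.
The only rule concluding "it is aquatic" is R7, which needs "it satisfies condition M1"; that is never established.

No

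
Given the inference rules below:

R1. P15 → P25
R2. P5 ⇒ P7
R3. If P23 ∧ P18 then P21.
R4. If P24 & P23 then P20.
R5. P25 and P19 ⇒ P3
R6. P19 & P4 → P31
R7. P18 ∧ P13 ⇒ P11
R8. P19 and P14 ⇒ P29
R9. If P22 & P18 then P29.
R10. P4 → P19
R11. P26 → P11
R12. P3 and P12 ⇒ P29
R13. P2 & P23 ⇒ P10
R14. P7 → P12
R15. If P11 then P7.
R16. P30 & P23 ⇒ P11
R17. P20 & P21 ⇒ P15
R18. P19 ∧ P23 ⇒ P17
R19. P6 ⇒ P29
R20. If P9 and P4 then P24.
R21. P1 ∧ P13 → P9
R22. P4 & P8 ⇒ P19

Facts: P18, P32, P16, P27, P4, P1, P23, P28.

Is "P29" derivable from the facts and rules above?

No

Forward chaining from the given facts derives: P21, P19, P17, P31.
Rules concluding P29: R8 needs P14; R9 needs P22; R12 needs P3; R19 needs P6 — none of these are established.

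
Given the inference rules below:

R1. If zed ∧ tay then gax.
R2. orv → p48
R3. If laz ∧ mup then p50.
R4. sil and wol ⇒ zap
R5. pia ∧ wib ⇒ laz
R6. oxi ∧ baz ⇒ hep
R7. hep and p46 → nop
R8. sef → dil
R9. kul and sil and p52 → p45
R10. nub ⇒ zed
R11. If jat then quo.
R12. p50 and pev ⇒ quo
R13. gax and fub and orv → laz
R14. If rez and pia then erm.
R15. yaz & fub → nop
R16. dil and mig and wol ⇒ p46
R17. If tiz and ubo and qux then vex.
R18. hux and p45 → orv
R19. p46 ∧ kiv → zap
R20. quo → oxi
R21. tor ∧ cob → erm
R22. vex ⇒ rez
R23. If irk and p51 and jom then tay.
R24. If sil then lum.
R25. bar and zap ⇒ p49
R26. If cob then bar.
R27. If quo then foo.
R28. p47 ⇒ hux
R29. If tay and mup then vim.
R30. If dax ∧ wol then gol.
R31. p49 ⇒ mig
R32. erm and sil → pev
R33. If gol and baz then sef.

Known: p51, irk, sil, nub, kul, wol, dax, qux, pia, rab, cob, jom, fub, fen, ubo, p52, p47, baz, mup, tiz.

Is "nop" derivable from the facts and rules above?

zap  (by R4: sil, wol)
p45  (by R9: kul, sil, p52)
zed  (by R10: nub)
vex  (by R17: tiz, ubo, qux)
rez  (by R22: vex)
tay  (by R23: irk, p51, jom)
bar  (by R26: cob)
hux  (by R28: p47)
gol  (by R30: dax, wol)
sef  (by R33: gol, baz)
gax  (by R1: zed, tay)
dil  (by R8: sef)
erm  (by R14: rez, pia)
orv  (by R18: hux, p45)
p49  (by R25: bar, zap)
mig  (by R31: p49)
pev  (by R32: erm, sil)
laz  (by R13: gax, fub, orv)
p46  (by R16: dil, mig, wol)
p50  (by R3: laz, mup)
quo  (by R12: p50, pev)
oxi  (by R20: quo)
hep  (by R6: oxi, baz)
nop  (by R7: hep, p46)

Yes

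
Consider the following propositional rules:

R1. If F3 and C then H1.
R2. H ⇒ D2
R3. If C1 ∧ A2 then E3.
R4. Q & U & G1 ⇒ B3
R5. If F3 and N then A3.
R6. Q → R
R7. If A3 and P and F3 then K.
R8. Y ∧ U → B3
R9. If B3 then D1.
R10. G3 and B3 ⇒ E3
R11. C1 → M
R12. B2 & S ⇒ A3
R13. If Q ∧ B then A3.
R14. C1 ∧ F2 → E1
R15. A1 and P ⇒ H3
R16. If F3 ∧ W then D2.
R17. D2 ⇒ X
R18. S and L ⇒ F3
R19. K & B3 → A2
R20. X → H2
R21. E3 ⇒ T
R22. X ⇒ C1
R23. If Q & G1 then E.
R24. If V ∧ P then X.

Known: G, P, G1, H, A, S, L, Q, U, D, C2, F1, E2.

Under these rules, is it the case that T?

Forward chaining from the given facts derives: D2, B3, R, D1, X, F3, H2, C1, E, M.
The only rule concluding T is R21, which needs E3; that is never established.

No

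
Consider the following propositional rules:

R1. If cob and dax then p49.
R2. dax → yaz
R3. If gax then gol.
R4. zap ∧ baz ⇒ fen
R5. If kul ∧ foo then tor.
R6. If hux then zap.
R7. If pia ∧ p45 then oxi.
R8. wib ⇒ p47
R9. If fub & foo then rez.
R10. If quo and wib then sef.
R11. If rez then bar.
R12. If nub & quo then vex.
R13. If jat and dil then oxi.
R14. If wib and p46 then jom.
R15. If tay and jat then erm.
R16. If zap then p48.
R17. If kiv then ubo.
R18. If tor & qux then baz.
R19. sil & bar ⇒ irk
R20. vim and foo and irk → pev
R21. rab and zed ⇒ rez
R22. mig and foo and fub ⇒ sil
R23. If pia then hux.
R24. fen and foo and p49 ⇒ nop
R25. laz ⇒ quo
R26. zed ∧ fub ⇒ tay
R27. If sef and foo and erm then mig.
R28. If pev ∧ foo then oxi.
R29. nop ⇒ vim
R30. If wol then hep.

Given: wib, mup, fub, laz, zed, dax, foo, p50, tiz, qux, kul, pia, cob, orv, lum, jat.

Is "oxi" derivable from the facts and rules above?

p49  (by R1: cob, dax)
tor  (by R5: kul, foo)
rez  (by R9: fub, foo)
bar  (by R11: rez)
baz  (by R18: tor, qux)
hux  (by R23: pia)
quo  (by R25: laz)
tay  (by R26: zed, fub)
zap  (by R6: hux)
sef  (by R10: quo, wib)
erm  (by R15: tay, jat)
mig  (by R27: sef, foo, erm)
fen  (by R4: zap, baz)
sil  (by R22: mig, foo, fub)
nop  (by R24: fen, foo, p49)
vim  (by R29: nop)
irk  (by R19: sil, bar)
pev  (by R20: vim, foo, irk)
oxi  (by R28: pev, foo)

Yes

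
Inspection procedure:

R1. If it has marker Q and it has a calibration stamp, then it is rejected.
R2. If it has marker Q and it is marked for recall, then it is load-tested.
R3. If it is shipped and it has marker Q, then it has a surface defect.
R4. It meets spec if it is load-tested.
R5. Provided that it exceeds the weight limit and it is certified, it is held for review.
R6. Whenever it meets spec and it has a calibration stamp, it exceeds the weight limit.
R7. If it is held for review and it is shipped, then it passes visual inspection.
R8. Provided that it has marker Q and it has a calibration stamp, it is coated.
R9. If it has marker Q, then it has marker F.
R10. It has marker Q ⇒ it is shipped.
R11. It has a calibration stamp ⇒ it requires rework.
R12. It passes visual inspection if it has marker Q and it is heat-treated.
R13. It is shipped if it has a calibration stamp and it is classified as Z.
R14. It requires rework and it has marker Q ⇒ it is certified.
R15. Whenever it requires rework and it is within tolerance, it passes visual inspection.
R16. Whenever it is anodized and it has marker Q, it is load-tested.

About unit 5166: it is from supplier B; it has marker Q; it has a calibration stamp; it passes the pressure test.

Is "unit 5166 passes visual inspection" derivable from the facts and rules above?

Forward chaining from the given facts derives: is rejected, is coated, has marker F, is shipped, requires rework, is certified, has a surface defect.
Rules concluding "it passes visual inspection": R7 needs "it is held for review"; R12 needs "it is heat-treated"; R15 needs "it is within tolerance" — none of these are established.

No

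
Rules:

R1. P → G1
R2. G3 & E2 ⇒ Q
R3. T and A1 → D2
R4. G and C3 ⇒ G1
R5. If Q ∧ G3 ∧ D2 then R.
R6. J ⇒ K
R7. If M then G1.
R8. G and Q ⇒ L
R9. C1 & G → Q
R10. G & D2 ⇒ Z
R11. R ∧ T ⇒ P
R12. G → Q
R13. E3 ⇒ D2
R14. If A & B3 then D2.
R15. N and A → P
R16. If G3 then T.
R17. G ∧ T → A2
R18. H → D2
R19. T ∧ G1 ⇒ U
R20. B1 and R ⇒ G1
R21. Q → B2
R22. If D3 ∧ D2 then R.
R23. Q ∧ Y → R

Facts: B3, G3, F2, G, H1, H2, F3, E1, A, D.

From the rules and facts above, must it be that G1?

Yes

Q  (by R12: G)
D2  (by R14: A, B3)
T  (by R16: G3)
R  (by R5: Q, G3, D2)
P  (by R11: R, T)
G1  (by R1: P)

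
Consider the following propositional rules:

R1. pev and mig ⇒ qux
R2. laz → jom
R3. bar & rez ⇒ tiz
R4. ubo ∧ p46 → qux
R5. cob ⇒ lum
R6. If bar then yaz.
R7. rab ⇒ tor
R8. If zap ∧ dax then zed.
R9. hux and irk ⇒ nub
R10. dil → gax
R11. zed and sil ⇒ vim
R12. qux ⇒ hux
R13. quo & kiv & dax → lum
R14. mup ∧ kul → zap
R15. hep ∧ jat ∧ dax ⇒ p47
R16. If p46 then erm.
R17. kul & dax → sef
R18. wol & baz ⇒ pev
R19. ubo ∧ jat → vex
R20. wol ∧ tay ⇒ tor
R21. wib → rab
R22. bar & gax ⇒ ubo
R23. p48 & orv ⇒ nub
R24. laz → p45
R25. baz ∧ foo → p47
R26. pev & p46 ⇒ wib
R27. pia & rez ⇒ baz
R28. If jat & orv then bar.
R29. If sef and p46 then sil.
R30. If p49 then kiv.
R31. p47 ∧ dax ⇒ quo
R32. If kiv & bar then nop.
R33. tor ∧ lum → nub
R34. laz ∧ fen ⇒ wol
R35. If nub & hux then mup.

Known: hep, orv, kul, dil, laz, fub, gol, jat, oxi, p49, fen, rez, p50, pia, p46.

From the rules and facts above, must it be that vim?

No

Forward chaining from the given facts derives: jom, gax, erm, p45, baz, bar, kiv, nop, wol, tiz, yaz, pev, ubo, wib, qux, hux, vex, rab, tor.
The only rule concluding vim is R11, which needs zed; that is never established.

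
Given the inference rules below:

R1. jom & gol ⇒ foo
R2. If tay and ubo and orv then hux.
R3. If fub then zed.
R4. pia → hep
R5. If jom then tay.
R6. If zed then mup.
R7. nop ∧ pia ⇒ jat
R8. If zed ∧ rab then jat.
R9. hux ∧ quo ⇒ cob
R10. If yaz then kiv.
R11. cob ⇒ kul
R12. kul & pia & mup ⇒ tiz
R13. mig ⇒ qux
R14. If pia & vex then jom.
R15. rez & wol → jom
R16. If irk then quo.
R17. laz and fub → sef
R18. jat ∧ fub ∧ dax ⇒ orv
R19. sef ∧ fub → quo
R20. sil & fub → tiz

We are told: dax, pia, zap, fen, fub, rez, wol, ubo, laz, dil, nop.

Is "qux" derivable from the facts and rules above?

Forward chaining from the given facts derives: zed, hep, mup, jat, jom, sef, orv, quo, tay, hux, cob, kul, tiz.
The only rule concluding qux is R13, which needs mig; that is never established.

No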